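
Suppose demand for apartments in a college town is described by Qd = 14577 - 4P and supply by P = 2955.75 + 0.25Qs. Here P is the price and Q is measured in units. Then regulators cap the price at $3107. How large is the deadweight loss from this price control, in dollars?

148996

Rearranging supply gives Qs = 4P - 11823. Without the control the market clears where 14577 - 4P = 4P - 11823, i.e. P* = 3300 and Q* = 1377.
The ceiling of 3107 is below the equilibrium price 3300, so it binds.
At P = 3107: Qd = 14577 - 4·3107 = 2149 and Qs = 4·3107 - 11823 = 605.
Quantity traded falls to 605. At Q = 605 the demand price is (14577 - 605)/4 = 3493 and the supply price is (11823 + 605)/4 = 3107.
Deadweight loss = ½ · (3493 - 3107) · (1377 - 605) = ½ · 386 · 772 = 148996.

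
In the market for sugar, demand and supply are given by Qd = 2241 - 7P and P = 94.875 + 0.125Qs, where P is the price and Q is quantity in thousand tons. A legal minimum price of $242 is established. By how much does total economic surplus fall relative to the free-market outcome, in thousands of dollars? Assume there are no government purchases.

11576.25

Rearranging supply gives Qs = 8P - 759. In a free market, 2241 - 7P = 8P - 759 gives the equilibrium P* = 200, Q* = 841.
Since 242 > 200, the floor is binding.
At P = 242: Qd = 2241 - 7·242 = 547 and Qs = 8·242 - 759 = 1177.
Quantity traded falls to 547. At Q = 547 the demand price is (2241 - 547)/7 = 242 and the supply price is (759 + 547)/8 = 163.25.
Deadweight loss = ½ · (242 - 163.25) · (841 - 547) = ½ · 78.75 · 294 = 11576.25.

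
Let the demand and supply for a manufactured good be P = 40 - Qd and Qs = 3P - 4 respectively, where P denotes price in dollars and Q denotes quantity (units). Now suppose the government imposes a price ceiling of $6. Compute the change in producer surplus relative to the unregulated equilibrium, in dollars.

-107.5

Rearranging demand gives Qd = 40 - P. Equilibrium: 40 - P = 3P - 4, so 44 = 4P and P* = 11, Q* = 29.
The ceiling of 6 is below the equilibrium price 11, so it binds.
At P = 6: Qd = 40 - 6 = 34 and Qs = 3·6 - 4 = 14.
Producer surplus without the control is ½ · (11 - 4/3) · 29 = 841/6.
With the ceiling, producers sell 14 units at 6, so PS = ½ · (6 - 4/3) · 14 = 98/3.
Change in producer surplus = 98/3 - 841/6 = -107.5.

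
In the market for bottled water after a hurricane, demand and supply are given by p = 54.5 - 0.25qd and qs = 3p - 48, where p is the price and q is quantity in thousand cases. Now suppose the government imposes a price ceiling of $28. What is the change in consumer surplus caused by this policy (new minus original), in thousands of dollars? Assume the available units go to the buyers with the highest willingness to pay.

Rearranging demand gives qd = 218 - 4p. Without the control the market clears where 218 - 4p = 3p - 48, i.e. p* = 38 and q* = 66.
Because the ceiling (28) lies below the market-clearing price, it is binding.
At p = 28: qd = 218 - 4·28 = 106 and qs = 3·28 - 48 = 36.
Consumer surplus without the control is ½ · (54.5 - 38) · 66 = 544.5.
With the ceiling, 36 units are sold at 28 (assume they go to the highest-value buyers). The demand price at q = 36 is 45.5, so CS = ½ · [(54.5 - 28) + (45.5 - 28)] · 36 = 792.
Change in consumer surplus = 792 - 544.5 = 247.5.

247.5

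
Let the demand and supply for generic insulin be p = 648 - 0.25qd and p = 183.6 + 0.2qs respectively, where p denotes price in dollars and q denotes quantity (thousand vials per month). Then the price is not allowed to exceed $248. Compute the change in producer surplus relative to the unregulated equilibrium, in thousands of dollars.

-96134

Rearranging demand gives qd = 2592 - 4p; rearranging supply gives qs = 5p - 918. Without the control the market clears where 2592 - 4p = 5p - 918, i.e. p* = 390 and q* = 1032.
Because the ceiling (248) lies below the market-clearing price, it is binding.
At p = 248: qd = 2592 - 4·248 = 1600 and qs = 5·248 - 918 = 322.
Producer surplus without the control is ½ · (390 - 183.6) · 1032 = 106502.4.
With the ceiling, producers sell 322 units at 248, so PS = ½ · (248 - 183.6) · 322 = 10368.4.
Change in producer surplus = 10368.4 - 106502.4 = -96134.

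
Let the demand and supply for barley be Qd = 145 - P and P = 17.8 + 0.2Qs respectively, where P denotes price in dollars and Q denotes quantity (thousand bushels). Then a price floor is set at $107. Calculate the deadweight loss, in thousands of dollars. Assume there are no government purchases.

Rearranging supply gives Qs = 5P - 89. Without the control the market clears where 145 - P = 5P - 89, i.e. P* = 39 and Q* = 106.
Since 107 > 39, the floor is binding.
At P = 107: Qd = 145 - 107 = 38 and Qs = 5·107 - 89 = 446.
Quantity traded falls to 38. At Q = 38 the demand price is 145 - 38 = 107 and the supply price is (89 + 38)/5 = 25.4.
Deadweight loss = ½ · (107 - 25.4) · (106 - 38) = ½ · 81.6 · 68 = 2774.4.

2774.4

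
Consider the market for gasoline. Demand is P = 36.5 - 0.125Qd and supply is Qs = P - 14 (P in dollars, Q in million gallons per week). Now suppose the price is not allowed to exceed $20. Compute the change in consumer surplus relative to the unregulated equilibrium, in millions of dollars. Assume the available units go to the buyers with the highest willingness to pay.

71.75

Rearranging demand gives Qd = 292 - 8P. Setting quantity demanded equal to quantity supplied, 292 - 8P = P - 14, gives P* = 34 and Q* = 20.
The ceiling of 20 is below the equilibrium price 34, so it binds.
At P = 20: Qd = 292 - 8·20 = 132 and Qs = 20 - 14 = 6.
Consumer surplus without the control is ½ · (36.5 - 34) · 20 = 25.
With the ceiling, 6 units are sold at 20 (assume they go to the highest-value buyers). The demand price at Q = 6 is 35.75, so CS = ½ · [(36.5 - 20) + (35.75 - 20)] · 6 = 96.75.
Change in consumer surplus = 96.75 - 25 = 71.75.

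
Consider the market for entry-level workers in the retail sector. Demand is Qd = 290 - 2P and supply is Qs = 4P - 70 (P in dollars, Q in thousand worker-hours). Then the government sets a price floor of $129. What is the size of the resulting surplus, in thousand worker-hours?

414

In a free market, 290 - 2P = 4P - 70 gives the equilibrium P* = 60, Q* = 170.
Since 129 > 60, the floor is binding.
At P = 129: Qd = 290 - 2·129 = 32 and Qs = 4·129 - 70 = 446.
Surplus = Qs - Qd = 446 - 32 = 414.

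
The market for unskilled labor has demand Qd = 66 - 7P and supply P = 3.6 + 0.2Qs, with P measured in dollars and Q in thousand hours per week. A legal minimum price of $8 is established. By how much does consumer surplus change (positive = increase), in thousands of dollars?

Rearranging supply gives Qs = 5P - 18. In a free market, 66 - 7P = 5P - 18 gives the equilibrium P* = 7, Q* = 17.
Since 8 > 7, the floor is binding.
At P = 8: Qd = 66 - 7·8 = 10 and Qs = 5·8 - 18 = 22.
Consumer surplus without the control is ½ · (66/7 - 7) · 17 = 289/14.
With the floor, consumers buy 10 units at 8, so CS = ½ · (66/7 - 8) · 10 = 50/7.
Change in consumer surplus = 50/7 - 289/14 = -13.5.

-13.5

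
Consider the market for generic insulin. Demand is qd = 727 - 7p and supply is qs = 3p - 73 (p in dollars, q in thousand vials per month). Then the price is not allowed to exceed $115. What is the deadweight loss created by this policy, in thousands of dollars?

0

Setting quantity demanded equal to quantity supplied, 727 - 7p = 3p - 73, gives p* = 80 and q* = 167.
The ceiling of 115 is above the equilibrium price 80, so it is not binding; the market clears at p* = 80, q* = 167.
Since the control does not bind, no trades are prevented and deadweight loss is zero.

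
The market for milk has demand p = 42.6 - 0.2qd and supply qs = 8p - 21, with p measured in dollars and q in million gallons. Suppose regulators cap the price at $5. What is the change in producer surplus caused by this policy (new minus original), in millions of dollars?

-923

Rearranging demand gives qd = 213 - 5p. Equilibrium: 213 - 5p = 8p - 21, so 234 = 13p and p* = 18, q* = 123.
The ceiling of 5 is below the equilibrium price 18, so it binds.
At p = 5: qd = 213 - 5·5 = 188 and qs = 8·5 - 21 = 19.
Producer surplus without the control is ½ · (18 - 2.625) · 123 = 945.5625.
With the ceiling, producers sell 19 units at 5, so PS = ½ · (5 - 2.625) · 19 = 22.5625.
Change in producer surplus = 22.5625 - 945.5625 = -923.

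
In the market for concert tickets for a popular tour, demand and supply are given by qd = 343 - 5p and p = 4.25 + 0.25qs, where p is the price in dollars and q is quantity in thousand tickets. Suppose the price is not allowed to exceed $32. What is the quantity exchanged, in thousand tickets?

111

Rearranging supply gives qs = 4p - 17. Equilibrium: 343 - 5p = 4p - 17, so 360 = 9p and p* = 40, q* = 143.
Since 32 < 40, the ceiling is binding.
At p = 32: qd = 343 - 5·32 = 183 and qs = 4·32 - 17 = 111.
The quantity actually transacted is the short side, supply: 111.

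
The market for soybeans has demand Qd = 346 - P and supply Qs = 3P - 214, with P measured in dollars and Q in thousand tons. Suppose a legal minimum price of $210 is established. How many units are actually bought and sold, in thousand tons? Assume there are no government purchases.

Equilibrium: 346 - P = 3P - 214, so 560 = 4P and P* = 140, Q* = 206.
The floor of 210 is above the equilibrium price 140, so it binds.
At P = 210: Qd = 346 - 210 = 136 and Qs = 3·210 - 214 = 416.
The quantity actually transacted is the short side, demand: 136.

136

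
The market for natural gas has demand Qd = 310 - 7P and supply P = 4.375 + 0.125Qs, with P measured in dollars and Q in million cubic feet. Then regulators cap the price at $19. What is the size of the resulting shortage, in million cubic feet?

60

Rearranging supply gives Qs = 8P - 35. Without the control the market clears where 310 - 7P = 8P - 35, i.e. P* = 23 and Q* = 149.
The ceiling of 19 is below the equilibrium price 23, so it binds.
At P = 19: Qd = 310 - 7·19 = 177 and Qs = 8·19 - 35 = 117.
Shortage = Qd - Qs = 177 - 117 = 60.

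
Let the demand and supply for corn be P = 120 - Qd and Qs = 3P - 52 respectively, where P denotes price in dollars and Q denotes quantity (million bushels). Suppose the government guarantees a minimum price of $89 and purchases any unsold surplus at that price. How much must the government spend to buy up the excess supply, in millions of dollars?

16376

Rearranging demand gives Qd = 120 - P. Setting quantity demanded equal to quantity supplied, 120 - P = 3P - 52, gives P* = 43 and Q* = 77.
The floor of 89 is above the equilibrium price 43, so it binds.
At P = 89: Qd = 120 - 89 = 31 and Qs = 3·89 - 52 = 215.
Surplus = Qs - Qd = 184.
Government expenditure = surplus × support price = 184 × 89 = 16376.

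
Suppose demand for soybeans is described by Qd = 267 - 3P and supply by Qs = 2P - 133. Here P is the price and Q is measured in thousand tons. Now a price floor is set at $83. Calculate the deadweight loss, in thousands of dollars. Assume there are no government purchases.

In a free market, 267 - 3P = 2P - 133 gives the equilibrium P* = 80, Q* = 27.
The floor of 83 is above the equilibrium price 80, so it binds.
At P = 83: Qd = 267 - 3·83 = 18 and Qs = 2·83 - 133 = 33.
Quantity traded falls to 18. At Q = 18 the demand price is (267 - 18)/3 = 83 and the supply price is (133 + 18)/2 = 75.5.
Deadweight loss = ½ · (83 - 75.5) · (27 - 18) = ½ · 7.5 · 9 = 33.75.

33.75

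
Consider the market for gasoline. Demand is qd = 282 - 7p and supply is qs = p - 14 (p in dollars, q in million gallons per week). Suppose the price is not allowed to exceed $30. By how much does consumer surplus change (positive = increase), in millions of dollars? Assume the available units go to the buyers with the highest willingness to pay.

108.5

Setting quantity demanded equal to quantity supplied, 282 - 7p = p - 14, gives p* = 37 and q* = 23.
Because the ceiling (30) lies below the market-clearing price, it is binding.
At p = 30: qd = 282 - 7·30 = 72 and qs = 30 - 14 = 16.
Consumer surplus without the control is ½ · (282/7 - 37) · 23 = 529/14.
With the ceiling, 16 units are sold at 30 (assume they go to the highest-value buyers). The demand price at q = 16 is 38, so CS = ½ · [(282/7 - 30) + (38 - 30)] · 16 = 1024/7.
Change in consumer surplus = 1024/7 - 529/14 = 108.5.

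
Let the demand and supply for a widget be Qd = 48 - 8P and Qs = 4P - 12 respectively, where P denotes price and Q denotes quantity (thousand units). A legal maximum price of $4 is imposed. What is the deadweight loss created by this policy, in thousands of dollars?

3

Equilibrium: 48 - 8P = 4P - 12, so 60 = 12P and P* = 5, Q* = 8.
The ceiling of 4 is below the equilibrium price 5, so it binds.
At P = 4: Qd = 48 - 8·4 = 16 and Qs = 4·4 - 12 = 4.
Quantity traded falls to 4. At Q = 4 the demand price is (48 - 4)/8 = 5.5 and the supply price is (12 + 4)/4 = 4.
Deadweight loss = ½ · (5.5 - 4) · (8 - 4) = ½ · 1.5 · 4 = 3.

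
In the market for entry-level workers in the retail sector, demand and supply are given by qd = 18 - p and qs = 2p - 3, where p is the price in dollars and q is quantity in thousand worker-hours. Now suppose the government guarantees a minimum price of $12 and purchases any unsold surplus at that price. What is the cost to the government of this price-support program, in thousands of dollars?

Without the control the market clears where 18 - p = 2p - 3, i.e. p* = 7 and q* = 11.
Since 12 > 7, the floor is binding.
At p = 12: qd = 18 - 12 = 6 and qs = 2·12 - 3 = 21.
Surplus = qs - qd = 15.
Government expenditure = surplus × support price = 15 × 12 = 180.

180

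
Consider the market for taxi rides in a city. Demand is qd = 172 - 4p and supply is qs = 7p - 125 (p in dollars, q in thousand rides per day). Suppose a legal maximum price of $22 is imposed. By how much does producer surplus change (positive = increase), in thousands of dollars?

-232.5

Without the control the market clears where 172 - 4p = 7p - 125, i.e. p* = 27 and q* = 64.
The ceiling of 22 is below the equilibrium price 27, so it binds.
At p = 22: qd = 172 - 4·22 = 84 and qs = 7·22 - 125 = 29.
Producer surplus without the control is ½ · (27 - 125/7) · 64 = 2048/7.
With the ceiling, producers sell 29 units at 22, so PS = ½ · (22 - 125/7) · 29 = 841/14.
Change in producer surplus = 841/14 - 2048/7 = -232.5.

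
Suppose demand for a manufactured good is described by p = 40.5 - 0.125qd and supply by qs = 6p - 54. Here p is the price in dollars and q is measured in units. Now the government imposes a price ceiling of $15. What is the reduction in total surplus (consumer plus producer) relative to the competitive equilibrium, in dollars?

756

Rearranging demand gives qd = 324 - 8p. Without the control the market clears where 324 - 8p = 6p - 54, i.e. p* = 27 and q* = 108.
The ceiling of 15 is below the equilibrium price 27, so it binds.
At p = 15: qd = 324 - 8·15 = 204 and qs = 6·15 - 54 = 36.
Quantity traded falls to 36. At q = 36 the demand price is (324 - 36)/8 = 36 and the supply price is (54 + 36)/6 = 15.
Deadweight loss = ½ · (36 - 15) · (108 - 36) = ½ · 21 · 72 = 756.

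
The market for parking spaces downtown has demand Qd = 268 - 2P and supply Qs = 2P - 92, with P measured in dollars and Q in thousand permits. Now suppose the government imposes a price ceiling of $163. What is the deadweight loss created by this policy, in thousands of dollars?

0

In a free market, 268 - 2P = 2P - 92 gives the equilibrium P* = 90, Q* = 88.
Since 163 is above P* = 90, the ceiling does not bind and the free-market outcome prevails.
Since the control does not bind, no trades are prevented and deadweight loss is zero.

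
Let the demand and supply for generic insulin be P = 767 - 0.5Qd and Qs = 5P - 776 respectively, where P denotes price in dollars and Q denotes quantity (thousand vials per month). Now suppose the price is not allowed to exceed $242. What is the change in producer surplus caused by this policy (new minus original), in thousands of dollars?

Rearranging demand gives Qd = 1534 - 2P. Equilibrium: 1534 - 2P = 5P - 776, so 2310 = 7P and P* = 330, Q* = 874.
Because the ceiling (242) lies below the market-clearing price, it is binding.
At P = 242: Qd = 1534 - 2·242 = 1050 and Qs = 5·242 - 776 = 434.
Producer surplus without the control is ½ · (330 - 155.2) · 874 = 76387.6.
With the ceiling, producers sell 434 units at 242, so PS = ½ · (242 - 155.2) · 434 = 18835.6.
Change in producer surplus = 18835.6 - 76387.6 = -57552.

-57552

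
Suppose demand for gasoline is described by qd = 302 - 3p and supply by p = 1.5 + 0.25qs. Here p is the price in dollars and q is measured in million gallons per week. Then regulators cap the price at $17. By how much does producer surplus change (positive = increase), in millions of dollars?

-3132

Rearranging supply gives qs = 4p - 6. Without the control the market clears where 302 - 3p = 4p - 6, i.e. p* = 44 and q* = 170.
Since 17 < 44, the ceiling is binding.
At p = 17: qd = 302 - 3·17 = 251 and qs = 4·17 - 6 = 62.
Producer surplus without the control is ½ · (44 - 1.5) · 170 = 3612.5.
With the ceiling, producers sell 62 units at 17, so PS = ½ · (17 - 1.5) · 62 = 480.5.
Change in producer surplus = 480.5 - 3612.5 = -3132.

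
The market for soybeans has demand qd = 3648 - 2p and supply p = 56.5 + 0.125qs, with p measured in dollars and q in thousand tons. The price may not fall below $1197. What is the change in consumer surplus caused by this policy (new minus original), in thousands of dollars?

-1606267

Rearranging supply gives qs = 8p - 452. Without the control the market clears where 3648 - 2p = 8p - 452, i.e. p* = 410 and q* = 2828.
Because the floor (1197) lies above the market-clearing price, it is binding.
At p = 1197: qd = 3648 - 2·1197 = 1254 and qs = 8·1197 - 452 = 9124.
Consumer surplus without the control is ½ · (1824 - 410) · 2828 = 1999396.
With the floor, consumers buy 1254 units at 1197, so CS = ½ · (1824 - 1197) · 1254 = 393129.
Change in consumer surplus = 393129 - 1999396 = -1606267.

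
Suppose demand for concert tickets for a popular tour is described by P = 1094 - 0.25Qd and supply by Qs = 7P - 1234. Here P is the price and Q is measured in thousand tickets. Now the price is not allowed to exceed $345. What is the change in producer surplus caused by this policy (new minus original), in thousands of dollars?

Rearranging demand gives Qd = 4376 - 4P. Setting quantity demanded equal to quantity supplied, 4376 - 4P = 7P - 1234, gives P* = 510 and Q* = 2336.
The ceiling of 345 is below the equilibrium price 510, so it binds.
At P = 345: Qd = 4376 - 4·345 = 2996 and Qs = 7·345 - 1234 = 1181.
Producer surplus without the control is ½ · (510 - 1234/7) · 2336 = 2728448/7.
With the ceiling, producers sell 1181 units at 345, so PS = ½ · (345 - 1234/7) · 1181 = 1394761/14.
Change in producer surplus = 1394761/14 - 2728448/7 = -290152.5.

-290152.5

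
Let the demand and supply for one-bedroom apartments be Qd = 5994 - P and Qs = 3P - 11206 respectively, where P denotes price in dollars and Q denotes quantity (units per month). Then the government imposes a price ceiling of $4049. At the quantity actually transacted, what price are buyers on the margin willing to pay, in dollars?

5053

Without the control the market clears where 5994 - P = 3P - 11206, i.e. P* = 4300 and Q* = 1694.
Because the ceiling (4049) lies below the market-clearing price, it is binding.
At P = 4049: Qd = 5994 - 4049 = 1945 and Qs = 3·4049 - 11206 = 941.
Only 941 units reach the market. On the demand curve, the marginal buyer's willingness to pay at Q = 941 is (5994 - 941) = 5053.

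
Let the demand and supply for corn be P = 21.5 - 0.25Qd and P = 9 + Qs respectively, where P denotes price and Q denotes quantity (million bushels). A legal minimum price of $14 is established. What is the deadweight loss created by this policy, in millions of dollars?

0

Rearranging demand gives Qd = 86 - 4P; rearranging supply gives Qs = P - 9. Equilibrium: 86 - 4P = P - 9, so 95 = 5P and P* = 19, Q* = 10.
The floor of 14 is below the equilibrium price 19, so it is not binding; the market clears at P* = 19, Q* = 10.
Since the control does not bind, no trades are prevented and deadweight loss is zero.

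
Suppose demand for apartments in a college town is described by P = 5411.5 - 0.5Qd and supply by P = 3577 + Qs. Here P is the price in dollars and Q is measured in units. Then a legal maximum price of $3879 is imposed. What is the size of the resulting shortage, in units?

2763

Rearranging demand gives Qd = 10823 - 2P; rearranging supply gives Qs = P - 3577. Without the control the market clears where 10823 - 2P = P - 3577, i.e. P* = 4800 and Q* = 1223.
Because the ceiling (3879) lies below the market-clearing price, it is binding.
At P = 3879: Qd = 10823 - 2·3879 = 3065 and Qs = 3879 - 3577 = 302.
Shortage = Qd - Qs = 3065 - 302 = 2763.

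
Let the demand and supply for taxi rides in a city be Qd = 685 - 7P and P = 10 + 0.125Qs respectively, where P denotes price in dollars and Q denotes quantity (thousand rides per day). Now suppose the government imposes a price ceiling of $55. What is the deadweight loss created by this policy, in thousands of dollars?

Rearranging supply gives Qs = 8P - 80. Without the control the market clears where 685 - 7P = 8P - 80, i.e. P* = 51 and Q* = 328.
Since 55 is above P* = 51, the ceiling does not bind and the free-market outcome prevails.
Since the control does not bind, no trades are prevented and deadweight loss is zero.

0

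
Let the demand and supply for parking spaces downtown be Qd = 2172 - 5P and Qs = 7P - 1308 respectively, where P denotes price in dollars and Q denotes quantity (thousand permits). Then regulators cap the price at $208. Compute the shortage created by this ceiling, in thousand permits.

984

Equilibrium: 2172 - 5P = 7P - 1308, so 3480 = 12P and P* = 290, Q* = 722.
Because the ceiling (208) lies below the market-clearing price, it is binding.
At P = 208: Qd = 2172 - 5·208 = 1132 and Qs = 7·208 - 1308 = 148.
Shortage = Qd - Qs = 1132 - 148 = 984.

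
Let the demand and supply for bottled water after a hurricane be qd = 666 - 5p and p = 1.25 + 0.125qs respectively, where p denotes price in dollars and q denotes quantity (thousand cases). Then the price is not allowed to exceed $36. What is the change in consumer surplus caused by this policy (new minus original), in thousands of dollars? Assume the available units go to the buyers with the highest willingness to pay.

Rearranging supply gives qs = 8p - 10. Without the control the market clears where 666 - 5p = 8p - 10, i.e. p* = 52 and q* = 406.
Because the ceiling (36) lies below the market-clearing price, it is binding.
At p = 36: qd = 666 - 5·36 = 486 and qs = 8·36 - 10 = 278.
Consumer surplus without the control is ½ · (133.2 - 52) · 406 = 16483.6.
With the ceiling, 278 units are sold at 36 (assume they go to the highest-value buyers). The demand price at q = 278 is 77.6, so CS = ½ · [(133.2 - 36) + (77.6 - 36)] · 278 = 19293.2.
Change in consumer surplus = 19293.2 - 16483.6 = 2809.6.

2809.6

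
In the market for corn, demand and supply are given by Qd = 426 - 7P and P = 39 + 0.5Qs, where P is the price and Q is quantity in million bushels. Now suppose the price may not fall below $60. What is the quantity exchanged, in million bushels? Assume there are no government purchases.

Rearranging supply gives Qs = 2P - 78. Equilibrium: 426 - 7P = 2P - 78, so 504 = 9P and P* = 56, Q* = 34.
The floor of 60 is above the equilibrium price 56, so it binds.
At P = 60: Qd = 426 - 7·60 = 6 and Qs = 2·60 - 78 = 42.
The quantity actually transacted is the short side, demand: 6.

6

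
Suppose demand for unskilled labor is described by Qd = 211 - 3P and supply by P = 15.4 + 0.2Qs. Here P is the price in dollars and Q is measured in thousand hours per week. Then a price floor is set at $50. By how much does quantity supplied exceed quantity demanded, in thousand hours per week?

112

Rearranging supply gives Qs = 5P - 77. In a free market, 211 - 3P = 5P - 77 gives the equilibrium P* = 36, Q* = 103.
Because the floor (50) lies above the market-clearing price, it is binding.
At P = 50: Qd = 211 - 3·50 = 61 and Qs = 5·50 - 77 = 173.
Surplus = Qs - Qd = 173 - 61 = 112.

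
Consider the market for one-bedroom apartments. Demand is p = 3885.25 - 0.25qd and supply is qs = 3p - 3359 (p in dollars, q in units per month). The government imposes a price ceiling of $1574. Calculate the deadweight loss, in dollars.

Rearranging demand gives qd = 15541 - 4p. Setting quantity demanded equal to quantity supplied, 15541 - 4p = 3p - 3359, gives p* = 2700 and q* = 4741.
The ceiling of 1574 is below the equilibrium price 2700, so it binds.
At p = 1574: qd = 15541 - 4·1574 = 9245 and qs = 3·1574 - 3359 = 1363.
Quantity traded falls to 1363. At q = 1363 the demand price is (15541 - 1363)/4 = 3544.5 and the supply price is (3359 + 1363)/3 = 1574.
Deadweight loss = ½ · (3544.5 - 1574) · (4741 - 1363) = ½ · 1970.5 · 3378 = 3328174.5.

3328174.5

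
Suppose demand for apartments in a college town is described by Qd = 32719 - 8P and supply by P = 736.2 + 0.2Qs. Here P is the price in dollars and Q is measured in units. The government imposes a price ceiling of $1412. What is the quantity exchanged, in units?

3379

Rearranging supply gives Qs = 5P - 3681. In a free market, 32719 - 8P = 5P - 3681 gives the equilibrium P* = 2800, Q* = 10319.
Because the ceiling (1412) lies below the market-clearing price, it is binding.
At P = 1412: Qd = 32719 - 8·1412 = 21423 and Qs = 5·1412 - 3681 = 3379.
The quantity actually transacted is the short side, supply: 3379.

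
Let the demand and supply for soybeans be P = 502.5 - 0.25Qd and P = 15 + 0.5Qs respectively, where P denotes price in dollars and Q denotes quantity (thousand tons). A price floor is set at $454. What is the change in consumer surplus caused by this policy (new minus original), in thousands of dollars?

-48108

Rearranging demand gives Qd = 2010 - 4P; rearranging supply gives Qs = 2P - 30. In a free market, 2010 - 4P = 2P - 30 gives the equilibrium P* = 340, Q* = 650.
The floor of 454 is above the equilibrium price 340, so it binds.
At P = 454: Qd = 2010 - 4·454 = 194 and Qs = 2·454 - 30 = 878.
Consumer surplus without the control is ½ · (502.5 - 340) · 650 = 52812.5.
With the floor, consumers buy 194 units at 454, so CS = ½ · (502.5 - 454) · 194 = 4704.5.
Change in consumer surplus = 4704.5 - 52812.5 = -48108.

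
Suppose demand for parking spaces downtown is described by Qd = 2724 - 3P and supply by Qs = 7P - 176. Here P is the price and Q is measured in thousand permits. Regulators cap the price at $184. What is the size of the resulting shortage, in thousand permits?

1060

Setting quantity demanded equal to quantity supplied, 2724 - 3P = 7P - 176, gives P* = 290 and Q* = 1854.
The ceiling of 184 is below the equilibrium price 290, so it binds.
At P = 184: Qd = 2724 - 3·184 = 2172 and Qs = 7·184 - 176 = 1112.
Shortage = Qd - Qs = 2172 - 1112 = 1060.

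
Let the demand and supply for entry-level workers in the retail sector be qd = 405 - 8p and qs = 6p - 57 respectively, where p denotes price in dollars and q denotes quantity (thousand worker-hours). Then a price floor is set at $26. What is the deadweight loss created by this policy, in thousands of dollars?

0

Equilibrium: 405 - 8p = 6p - 57, so 462 = 14p and p* = 33, q* = 141.
The floor of 26 is below the equilibrium price 33, so it is not binding; the market clears at p* = 33, q* = 141.
Since the control does not bind, no trades are prevented and deadweight loss is zero.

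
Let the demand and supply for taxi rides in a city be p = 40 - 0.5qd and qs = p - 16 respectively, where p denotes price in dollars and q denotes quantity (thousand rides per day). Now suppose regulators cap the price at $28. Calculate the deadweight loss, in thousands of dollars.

Rearranging demand gives qd = 80 - 2p. Equilibrium: 80 - 2p = p - 16, so 96 = 3p and p* = 32, q* = 16.
The ceiling of 28 is below the equilibrium price 32, so it binds.
At p = 28: qd = 80 - 2·28 = 24 and qs = 28 - 16 = 12.
Quantity traded falls to 12. At q = 12 the demand price is (80 - 12)/2 = 34 and the supply price is 16 + 12 = 28.
Deadweight loss = ½ · (34 - 28) · (16 - 12) = ½ · 6 · 4 = 12.

12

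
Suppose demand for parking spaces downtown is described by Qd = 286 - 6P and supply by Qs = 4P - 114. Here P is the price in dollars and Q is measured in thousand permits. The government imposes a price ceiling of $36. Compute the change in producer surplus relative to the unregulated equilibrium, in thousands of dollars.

In a free market, 286 - 6P = 4P - 114 gives the equilibrium P* = 40, Q* = 46.
Since 36 < 40, the ceiling is binding.
At P = 36: Qd = 286 - 6·36 = 70 and Qs = 4·36 - 114 = 30.
Producer surplus without the control is ½ · (40 - 28.5) · 46 = 264.5.
With the ceiling, producers sell 30 units at 36, so PS = ½ · (36 - 28.5) · 30 = 112.5.
Change in producer surplus = 112.5 - 264.5 = -152.

-152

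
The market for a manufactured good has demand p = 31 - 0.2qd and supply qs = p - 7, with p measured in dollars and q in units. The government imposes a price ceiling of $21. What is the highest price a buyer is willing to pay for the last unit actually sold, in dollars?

Rearranging demand gives qd = 155 - 5p. Equilibrium: 155 - 5p = p - 7, so 162 = 6p and p* = 27, q* = 20.
Since 21 < 27, the ceiling is binding.
At p = 21: qd = 155 - 5·21 = 50 and qs = 21 - 7 = 14.
Only 14 units reach the market. On the demand curve, the marginal buyer's willingness to pay at q = 14 is (155 - 14)/5 = 28.2.

28.2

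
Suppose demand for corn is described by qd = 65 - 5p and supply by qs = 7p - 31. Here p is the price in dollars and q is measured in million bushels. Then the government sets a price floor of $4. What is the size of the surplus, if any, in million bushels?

0

Without the control the market clears where 65 - 5p = 7p - 31, i.e. p* = 8 and q* = 25.
The floor of 4 is below the equilibrium price 8, so it is not binding; the market clears at p* = 8, q* = 25.
Since the control does not bind, there is no surplus.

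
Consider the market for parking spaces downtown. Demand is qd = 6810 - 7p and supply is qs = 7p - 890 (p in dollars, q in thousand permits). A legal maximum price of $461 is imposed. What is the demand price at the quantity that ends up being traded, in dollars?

Without the control the market clears where 6810 - 7p = 7p - 890, i.e. p* = 550 and q* = 2960.
Because the ceiling (461) lies below the market-clearing price, it is binding.
At p = 461: qd = 6810 - 7·461 = 3583 and qs = 7·461 - 890 = 2337.
Only 2337 units reach the market. On the demand curve, the marginal buyer's willingness to pay at q = 2337 is (6810 - 2337)/7 = 639.

639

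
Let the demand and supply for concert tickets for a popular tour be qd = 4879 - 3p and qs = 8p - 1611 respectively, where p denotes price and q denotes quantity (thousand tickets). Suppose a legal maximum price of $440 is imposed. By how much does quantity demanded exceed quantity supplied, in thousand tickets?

1650

Without the control the market clears where 4879 - 3p = 8p - 1611, i.e. p* = 590 and q* = 3109.
Because the ceiling (440) lies below the market-clearing price, it is binding.
At p = 440: qd = 4879 - 3·440 = 3559 and qs = 8·440 - 1611 = 1909.
Shortage = qd - qs = 3559 - 1909 = 1650.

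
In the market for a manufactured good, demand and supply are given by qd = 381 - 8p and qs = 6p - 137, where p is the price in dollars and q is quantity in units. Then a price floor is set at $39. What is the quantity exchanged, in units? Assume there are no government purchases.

69

Equilibrium: 381 - 8p = 6p - 137, so 518 = 14p and p* = 37, q* = 85.
Since 39 > 37, the floor is binding.
At p = 39: qd = 381 - 8·39 = 69 and qs = 6·39 - 137 = 97.
The quantity actually transacted is the short side, demand: 69.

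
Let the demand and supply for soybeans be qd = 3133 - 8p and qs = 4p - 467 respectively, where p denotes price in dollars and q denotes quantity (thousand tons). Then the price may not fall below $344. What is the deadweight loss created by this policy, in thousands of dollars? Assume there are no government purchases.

23232

In a free market, 3133 - 8p = 4p - 467 gives the equilibrium p* = 300, q* = 733.
Since 344 > 300, the floor is binding.
At p = 344: qd = 3133 - 8·344 = 381 and qs = 4·344 - 467 = 909.
Quantity traded falls to 381. At q = 381 the demand price is (3133 - 381)/8 = 344 and the supply price is (467 + 381)/4 = 212.
Deadweight loss = ½ · (344 - 212) · (733 - 381) = ½ · 132 · 352 = 23232.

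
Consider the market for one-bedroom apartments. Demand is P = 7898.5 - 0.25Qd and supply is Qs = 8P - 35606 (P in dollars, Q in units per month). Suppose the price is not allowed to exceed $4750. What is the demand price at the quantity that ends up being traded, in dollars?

Rearranging demand gives Qd = 31594 - 4P. Setting quantity demanded equal to quantity supplied, 31594 - 4P = 8P - 35606, gives P* = 5600 and Q* = 9194.
The ceiling of 4750 is below the equilibrium price 5600, so it binds.
At P = 4750: Qd = 31594 - 4·4750 = 12594 and Qs = 8·4750 - 35606 = 2394.
Only 2394 units reach the market. On the demand curve, the marginal buyer's willingness to pay at Q = 2394 is (31594 - 2394)/4 = 7300.

7300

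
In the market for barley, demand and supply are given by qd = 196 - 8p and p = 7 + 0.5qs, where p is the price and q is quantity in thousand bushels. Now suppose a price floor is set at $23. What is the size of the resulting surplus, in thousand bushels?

20

Rearranging supply gives qs = 2p - 14. Equilibrium: 196 - 8p = 2p - 14, so 210 = 10p and p* = 21, q* = 28.
The floor of 23 is above the equilibrium price 21, so it binds.
At p = 23: qd = 196 - 8·23 = 12 and qs = 2·23 - 14 = 32.
Surplus = qs - qd = 32 - 12 = 20.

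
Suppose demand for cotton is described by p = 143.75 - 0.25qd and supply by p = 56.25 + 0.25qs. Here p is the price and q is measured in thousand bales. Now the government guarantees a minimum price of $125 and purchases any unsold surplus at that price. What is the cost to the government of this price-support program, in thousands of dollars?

Rearranging demand gives qd = 575 - 4p; rearranging supply gives qs = 4p - 225. Setting quantity demanded equal to quantity supplied, 575 - 4p = 4p - 225, gives p* = 100 and q* = 175.
Since 125 > 100, the floor is binding.
At p = 125: qd = 575 - 4·125 = 75 and qs = 4·125 - 225 = 275.
Surplus = qs - qd = 200.
Government expenditure = surplus × support price = 200 × 125 = 25000.

25000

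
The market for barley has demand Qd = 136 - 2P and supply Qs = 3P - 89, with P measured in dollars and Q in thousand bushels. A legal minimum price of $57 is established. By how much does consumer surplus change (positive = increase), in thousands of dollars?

-408

Setting quantity demanded equal to quantity supplied, 136 - 2P = 3P - 89, gives P* = 45 and Q* = 46.
Since 57 > 45, the floor is binding.
At P = 57: Qd = 136 - 2·57 = 22 and Qs = 3·57 - 89 = 82.
Consumer surplus without the control is ½ · (68 - 45) · 46 = 529.
With the floor, consumers buy 22 units at 57, so CS = ½ · (68 - 57) · 22 = 121.
Change in consumer surplus = 121 - 529 = -408.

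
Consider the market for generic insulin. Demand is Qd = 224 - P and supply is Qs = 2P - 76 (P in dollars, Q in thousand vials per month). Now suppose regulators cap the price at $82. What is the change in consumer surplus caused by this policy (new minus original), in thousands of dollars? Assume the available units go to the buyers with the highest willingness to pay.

936

Setting quantity demanded equal to quantity supplied, 224 - P = 2P - 76, gives P* = 100 and Q* = 124.
The ceiling of 82 is below the equilibrium price 100, so it binds.
At P = 82: Qd = 224 - 82 = 142 and Qs = 2·82 - 76 = 88.
Consumer surplus without the control is ½ · (224 - 100) · 124 = 7688.
With the ceiling, 88 units are sold at 82 (assume they go to the highest-value buyers). The demand price at Q = 88 is 136, so CS = ½ · [(224 - 82) + (136 - 82)] · 88 = 8624.
Change in consumer surplus = 8624 - 7688 = 936.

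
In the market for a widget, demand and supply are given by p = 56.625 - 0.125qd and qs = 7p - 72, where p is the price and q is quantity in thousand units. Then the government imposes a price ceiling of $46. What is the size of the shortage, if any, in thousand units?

Rearranging demand gives qd = 453 - 8p. Equilibrium: 453 - 8p = 7p - 72, so 525 = 15p and p* = 35, q* = 173.
The ceiling of 46 is above the equilibrium price 35, so it is not binding; the market clears at p* = 35, q* = 173.
Since the control does not bind, there is no shortage.

0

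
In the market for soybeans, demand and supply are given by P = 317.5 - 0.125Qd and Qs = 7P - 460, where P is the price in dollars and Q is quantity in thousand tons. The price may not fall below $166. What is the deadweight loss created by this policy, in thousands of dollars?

0

Rearranging demand gives Qd = 2540 - 8P. Setting quantity demanded equal to quantity supplied, 2540 - 8P = 7P - 460, gives P* = 200 and Q* = 940.
Since 166 is below P* = 200, the floor does not bind and the free-market outcome prevails.
Since the control does not bind, no trades are prevented and deadweight loss is zero.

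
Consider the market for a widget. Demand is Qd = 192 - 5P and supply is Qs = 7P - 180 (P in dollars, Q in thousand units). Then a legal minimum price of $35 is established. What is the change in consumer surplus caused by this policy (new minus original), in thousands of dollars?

Setting quantity demanded equal to quantity supplied, 192 - 5P = 7P - 180, gives P* = 31 and Q* = 37.
The floor of 35 is above the equilibrium price 31, so it binds.
At P = 35: Qd = 192 - 5·35 = 17 and Qs = 7·35 - 180 = 65.
Consumer surplus without the control is ½ · (38.4 - 31) · 37 = 136.9.
With the floor, consumers buy 17 units at 35, so CS = ½ · (38.4 - 35) · 17 = 28.9.
Change in consumer surplus = 28.9 - 136.9 = -108.

-108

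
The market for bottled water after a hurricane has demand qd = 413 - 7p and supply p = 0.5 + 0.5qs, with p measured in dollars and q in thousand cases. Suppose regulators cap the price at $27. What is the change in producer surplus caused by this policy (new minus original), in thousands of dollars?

-1368

Rearranging supply gives qs = 2p - 1. Setting quantity demanded equal to quantity supplied, 413 - 7p = 2p - 1, gives p* = 46 and q* = 91.
The ceiling of 27 is below the equilibrium price 46, so it binds.
At p = 27: qd = 413 - 7·27 = 224 and qs = 2·27 - 1 = 53.
Producer surplus without the control is ½ · (46 - 0.5) · 91 = 2070.25.
With the ceiling, producers sell 53 units at 27, so PS = ½ · (27 - 0.5) · 53 = 702.25.
Change in producer surplus = 702.25 - 2070.25 = -1368.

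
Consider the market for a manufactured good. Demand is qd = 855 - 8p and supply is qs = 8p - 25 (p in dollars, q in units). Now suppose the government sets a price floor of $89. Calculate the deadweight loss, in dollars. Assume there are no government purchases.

9248

In a free market, 855 - 8p = 8p - 25 gives the equilibrium p* = 55, q* = 415.
Since 89 > 55, the floor is binding.
At p = 89: qd = 855 - 8·89 = 143 and qs = 8·89 - 25 = 687.
Quantity traded falls to 143. At q = 143 the demand price is (855 - 143)/8 = 89 and the supply price is (25 + 143)/8 = 21.
Deadweight loss = ½ · (89 - 21) · (415 - 143) = ½ · 68 · 272 = 9248.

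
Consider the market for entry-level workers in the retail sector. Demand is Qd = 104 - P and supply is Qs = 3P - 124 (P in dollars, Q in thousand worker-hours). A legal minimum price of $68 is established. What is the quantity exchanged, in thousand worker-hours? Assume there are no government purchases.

In a free market, 104 - P = 3P - 124 gives the equilibrium P* = 57, Q* = 47.
Since 68 > 57, the floor is binding.
At P = 68: Qd = 104 - 68 = 36 and Qs = 3·68 - 124 = 80.
The quantity actually transacted is the short side, demand: 36.

36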